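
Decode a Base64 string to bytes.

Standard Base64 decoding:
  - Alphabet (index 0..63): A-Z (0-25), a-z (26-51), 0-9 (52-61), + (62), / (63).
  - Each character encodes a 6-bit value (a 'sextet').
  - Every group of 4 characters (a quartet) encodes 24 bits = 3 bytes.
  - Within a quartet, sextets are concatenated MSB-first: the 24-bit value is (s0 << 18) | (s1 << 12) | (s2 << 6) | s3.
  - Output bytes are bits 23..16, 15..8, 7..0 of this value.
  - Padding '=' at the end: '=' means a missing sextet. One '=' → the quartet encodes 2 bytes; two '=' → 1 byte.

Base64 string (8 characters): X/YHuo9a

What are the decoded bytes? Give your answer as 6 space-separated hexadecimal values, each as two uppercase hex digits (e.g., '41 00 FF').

Answer: 5F F6 07 BA 8F 5A

Derivation:
After char 0 ('X'=23): chars_in_quartet=1 acc=0x17 bytes_emitted=0
After char 1 ('/'=63): chars_in_quartet=2 acc=0x5FF bytes_emitted=0
After char 2 ('Y'=24): chars_in_quartet=3 acc=0x17FD8 bytes_emitted=0
After char 3 ('H'=7): chars_in_quartet=4 acc=0x5FF607 -> emit 5F F6 07, reset; bytes_emitted=3
After char 4 ('u'=46): chars_in_quartet=1 acc=0x2E bytes_emitted=3
After char 5 ('o'=40): chars_in_quartet=2 acc=0xBA8 bytes_emitted=3
After char 6 ('9'=61): chars_in_quartet=3 acc=0x2EA3D bytes_emitted=3
After char 7 ('a'=26): chars_in_quartet=4 acc=0xBA8F5A -> emit BA 8F 5A, reset; bytes_emitted=6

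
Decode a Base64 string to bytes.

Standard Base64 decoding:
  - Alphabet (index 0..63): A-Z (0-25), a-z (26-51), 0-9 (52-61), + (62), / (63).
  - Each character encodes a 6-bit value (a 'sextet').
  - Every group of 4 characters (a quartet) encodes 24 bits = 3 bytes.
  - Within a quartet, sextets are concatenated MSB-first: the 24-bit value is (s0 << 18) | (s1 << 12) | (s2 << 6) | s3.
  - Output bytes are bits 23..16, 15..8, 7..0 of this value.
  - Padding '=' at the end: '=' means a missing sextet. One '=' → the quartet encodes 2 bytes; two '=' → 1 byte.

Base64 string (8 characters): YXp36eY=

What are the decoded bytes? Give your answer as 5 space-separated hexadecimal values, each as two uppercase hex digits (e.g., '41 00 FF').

After char 0 ('Y'=24): chars_in_quartet=1 acc=0x18 bytes_emitted=0
After char 1 ('X'=23): chars_in_quartet=2 acc=0x617 bytes_emitted=0
After char 2 ('p'=41): chars_in_quartet=3 acc=0x185E9 bytes_emitted=0
After char 3 ('3'=55): chars_in_quartet=4 acc=0x617A77 -> emit 61 7A 77, reset; bytes_emitted=3
After char 4 ('6'=58): chars_in_quartet=1 acc=0x3A bytes_emitted=3
After char 5 ('e'=30): chars_in_quartet=2 acc=0xE9E bytes_emitted=3
After char 6 ('Y'=24): chars_in_quartet=3 acc=0x3A798 bytes_emitted=3
Padding '=': partial quartet acc=0x3A798 -> emit E9 E6; bytes_emitted=5

Answer: 61 7A 77 E9 E6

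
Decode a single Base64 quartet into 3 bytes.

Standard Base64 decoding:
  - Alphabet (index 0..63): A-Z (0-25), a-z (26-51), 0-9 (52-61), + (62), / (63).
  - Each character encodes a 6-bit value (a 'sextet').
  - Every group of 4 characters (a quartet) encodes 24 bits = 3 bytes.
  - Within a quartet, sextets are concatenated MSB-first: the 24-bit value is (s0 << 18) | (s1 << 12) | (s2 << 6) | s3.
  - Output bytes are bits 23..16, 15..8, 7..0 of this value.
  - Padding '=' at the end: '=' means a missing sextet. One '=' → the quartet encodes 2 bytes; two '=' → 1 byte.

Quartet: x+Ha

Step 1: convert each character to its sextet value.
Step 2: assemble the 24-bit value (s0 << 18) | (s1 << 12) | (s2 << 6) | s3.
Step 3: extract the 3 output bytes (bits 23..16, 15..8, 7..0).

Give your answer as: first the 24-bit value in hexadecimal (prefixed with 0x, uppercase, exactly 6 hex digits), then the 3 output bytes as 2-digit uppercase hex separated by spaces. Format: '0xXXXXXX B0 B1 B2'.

Answer: 0xC7E1DA C7 E1 DA

Derivation:
Sextets: x=49, +=62, H=7, a=26
24-bit: (49<<18) | (62<<12) | (7<<6) | 26
      = 0xC40000 | 0x03E000 | 0x0001C0 | 0x00001A
      = 0xC7E1DA
Bytes: (v>>16)&0xFF=C7, (v>>8)&0xFF=E1, v&0xFF=DA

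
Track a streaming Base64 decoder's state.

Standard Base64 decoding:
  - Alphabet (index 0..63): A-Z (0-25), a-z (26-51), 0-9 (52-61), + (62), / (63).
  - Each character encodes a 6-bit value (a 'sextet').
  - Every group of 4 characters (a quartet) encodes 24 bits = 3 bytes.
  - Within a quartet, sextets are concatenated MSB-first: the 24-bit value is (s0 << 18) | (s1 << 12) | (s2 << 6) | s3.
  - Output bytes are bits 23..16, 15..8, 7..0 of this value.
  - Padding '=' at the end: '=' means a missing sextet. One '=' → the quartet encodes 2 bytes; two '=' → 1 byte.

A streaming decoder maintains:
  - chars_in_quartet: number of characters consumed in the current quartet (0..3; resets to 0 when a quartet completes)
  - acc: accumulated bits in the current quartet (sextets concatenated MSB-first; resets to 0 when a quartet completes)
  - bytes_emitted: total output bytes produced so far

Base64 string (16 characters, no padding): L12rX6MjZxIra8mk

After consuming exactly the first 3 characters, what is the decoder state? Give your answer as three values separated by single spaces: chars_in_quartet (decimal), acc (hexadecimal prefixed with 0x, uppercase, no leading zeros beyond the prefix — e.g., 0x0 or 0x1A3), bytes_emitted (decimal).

Answer: 3 0xBD76 0

Derivation:
After char 0 ('L'=11): chars_in_quartet=1 acc=0xB bytes_emitted=0
After char 1 ('1'=53): chars_in_quartet=2 acc=0x2F5 bytes_emitted=0
After char 2 ('2'=54): chars_in_quartet=3 acc=0xBD76 bytes_emitted=0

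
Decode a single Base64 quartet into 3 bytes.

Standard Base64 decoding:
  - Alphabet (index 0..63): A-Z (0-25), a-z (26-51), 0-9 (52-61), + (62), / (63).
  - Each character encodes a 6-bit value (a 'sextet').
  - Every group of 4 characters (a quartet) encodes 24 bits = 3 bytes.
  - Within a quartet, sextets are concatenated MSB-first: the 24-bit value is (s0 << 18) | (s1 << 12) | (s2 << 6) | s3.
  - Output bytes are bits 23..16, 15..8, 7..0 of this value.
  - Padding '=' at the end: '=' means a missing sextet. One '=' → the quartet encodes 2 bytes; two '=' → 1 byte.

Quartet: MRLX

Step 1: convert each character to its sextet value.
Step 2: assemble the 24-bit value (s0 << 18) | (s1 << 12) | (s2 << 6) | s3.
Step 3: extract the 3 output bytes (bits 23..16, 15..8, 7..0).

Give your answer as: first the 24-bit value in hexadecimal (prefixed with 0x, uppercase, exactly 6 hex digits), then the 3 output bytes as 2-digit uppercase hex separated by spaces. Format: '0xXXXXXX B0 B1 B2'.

Answer: 0x3112D7 31 12 D7

Derivation:
Sextets: M=12, R=17, L=11, X=23
24-bit: (12<<18) | (17<<12) | (11<<6) | 23
      = 0x300000 | 0x011000 | 0x0002C0 | 0x000017
      = 0x3112D7
Bytes: (v>>16)&0xFF=31, (v>>8)&0xFF=12, v&0xFF=D7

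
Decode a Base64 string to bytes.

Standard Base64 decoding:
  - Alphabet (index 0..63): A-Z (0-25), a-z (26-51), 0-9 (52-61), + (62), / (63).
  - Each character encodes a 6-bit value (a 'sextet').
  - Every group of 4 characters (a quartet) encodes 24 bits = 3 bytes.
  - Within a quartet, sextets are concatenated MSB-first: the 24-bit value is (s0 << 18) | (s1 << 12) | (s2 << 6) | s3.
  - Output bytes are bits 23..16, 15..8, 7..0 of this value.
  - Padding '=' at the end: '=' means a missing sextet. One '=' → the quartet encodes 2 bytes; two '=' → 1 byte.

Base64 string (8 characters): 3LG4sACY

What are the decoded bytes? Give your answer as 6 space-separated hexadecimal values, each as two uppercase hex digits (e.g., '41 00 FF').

After char 0 ('3'=55): chars_in_quartet=1 acc=0x37 bytes_emitted=0
After char 1 ('L'=11): chars_in_quartet=2 acc=0xDCB bytes_emitted=0
After char 2 ('G'=6): chars_in_quartet=3 acc=0x372C6 bytes_emitted=0
After char 3 ('4'=56): chars_in_quartet=4 acc=0xDCB1B8 -> emit DC B1 B8, reset; bytes_emitted=3
After char 4 ('s'=44): chars_in_quartet=1 acc=0x2C bytes_emitted=3
After char 5 ('A'=0): chars_in_quartet=2 acc=0xB00 bytes_emitted=3
After char 6 ('C'=2): chars_in_quartet=3 acc=0x2C002 bytes_emitted=3
After char 7 ('Y'=24): chars_in_quartet=4 acc=0xB00098 -> emit B0 00 98, reset; bytes_emitted=6

Answer: DC B1 B8 B0 00 98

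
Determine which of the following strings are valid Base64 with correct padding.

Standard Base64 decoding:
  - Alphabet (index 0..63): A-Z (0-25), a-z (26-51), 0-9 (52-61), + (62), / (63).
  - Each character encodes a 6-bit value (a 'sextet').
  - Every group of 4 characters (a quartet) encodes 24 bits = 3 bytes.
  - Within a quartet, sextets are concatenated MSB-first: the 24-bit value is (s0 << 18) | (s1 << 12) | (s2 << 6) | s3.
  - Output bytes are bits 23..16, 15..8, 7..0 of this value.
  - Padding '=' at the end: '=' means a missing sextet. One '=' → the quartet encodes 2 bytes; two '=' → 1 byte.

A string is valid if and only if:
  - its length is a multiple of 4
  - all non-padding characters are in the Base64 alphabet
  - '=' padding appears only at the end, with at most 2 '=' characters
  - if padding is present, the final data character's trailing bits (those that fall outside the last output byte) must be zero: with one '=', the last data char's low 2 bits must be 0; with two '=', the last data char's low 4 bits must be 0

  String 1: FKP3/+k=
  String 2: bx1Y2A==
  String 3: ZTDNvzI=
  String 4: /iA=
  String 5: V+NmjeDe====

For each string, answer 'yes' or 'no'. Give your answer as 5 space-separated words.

String 1: 'FKP3/+k=' → valid
String 2: 'bx1Y2A==' → valid
String 3: 'ZTDNvzI=' → valid
String 4: '/iA=' → valid
String 5: 'V+NmjeDe====' → invalid (4 pad chars (max 2))

Answer: yes yes yes yes no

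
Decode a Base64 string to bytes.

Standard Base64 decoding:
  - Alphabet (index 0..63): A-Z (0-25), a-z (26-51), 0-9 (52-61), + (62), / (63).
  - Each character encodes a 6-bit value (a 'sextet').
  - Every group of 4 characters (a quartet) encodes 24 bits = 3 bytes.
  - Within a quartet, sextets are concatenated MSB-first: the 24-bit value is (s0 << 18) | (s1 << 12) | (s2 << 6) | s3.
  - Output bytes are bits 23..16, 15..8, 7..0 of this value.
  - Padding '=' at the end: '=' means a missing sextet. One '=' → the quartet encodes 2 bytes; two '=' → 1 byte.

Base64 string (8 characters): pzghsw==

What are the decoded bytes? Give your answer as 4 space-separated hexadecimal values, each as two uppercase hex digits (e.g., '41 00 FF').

After char 0 ('p'=41): chars_in_quartet=1 acc=0x29 bytes_emitted=0
After char 1 ('z'=51): chars_in_quartet=2 acc=0xA73 bytes_emitted=0
After char 2 ('g'=32): chars_in_quartet=3 acc=0x29CE0 bytes_emitted=0
After char 3 ('h'=33): chars_in_quartet=4 acc=0xA73821 -> emit A7 38 21, reset; bytes_emitted=3
After char 4 ('s'=44): chars_in_quartet=1 acc=0x2C bytes_emitted=3
After char 5 ('w'=48): chars_in_quartet=2 acc=0xB30 bytes_emitted=3
Padding '==': partial quartet acc=0xB30 -> emit B3; bytes_emitted=4

Answer: A7 38 21 B3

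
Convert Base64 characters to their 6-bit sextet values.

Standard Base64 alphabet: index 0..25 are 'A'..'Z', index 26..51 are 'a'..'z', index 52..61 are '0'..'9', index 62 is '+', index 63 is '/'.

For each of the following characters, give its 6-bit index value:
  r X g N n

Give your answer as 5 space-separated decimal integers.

Answer: 43 23 32 13 39

Derivation:
'r': a..z range, 26 + ord('r') − ord('a') = 43
'X': A..Z range, ord('X') − ord('A') = 23
'g': a..z range, 26 + ord('g') − ord('a') = 32
'N': A..Z range, ord('N') − ord('A') = 13
'n': a..z range, 26 + ord('n') − ord('a') = 39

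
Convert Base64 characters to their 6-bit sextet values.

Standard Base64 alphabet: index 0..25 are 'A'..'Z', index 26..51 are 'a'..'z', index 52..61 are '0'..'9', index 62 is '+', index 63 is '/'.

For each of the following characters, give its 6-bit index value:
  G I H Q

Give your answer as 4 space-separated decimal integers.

'G': A..Z range, ord('G') − ord('A') = 6
'I': A..Z range, ord('I') − ord('A') = 8
'H': A..Z range, ord('H') − ord('A') = 7
'Q': A..Z range, ord('Q') − ord('A') = 16

Answer: 6 8 7 16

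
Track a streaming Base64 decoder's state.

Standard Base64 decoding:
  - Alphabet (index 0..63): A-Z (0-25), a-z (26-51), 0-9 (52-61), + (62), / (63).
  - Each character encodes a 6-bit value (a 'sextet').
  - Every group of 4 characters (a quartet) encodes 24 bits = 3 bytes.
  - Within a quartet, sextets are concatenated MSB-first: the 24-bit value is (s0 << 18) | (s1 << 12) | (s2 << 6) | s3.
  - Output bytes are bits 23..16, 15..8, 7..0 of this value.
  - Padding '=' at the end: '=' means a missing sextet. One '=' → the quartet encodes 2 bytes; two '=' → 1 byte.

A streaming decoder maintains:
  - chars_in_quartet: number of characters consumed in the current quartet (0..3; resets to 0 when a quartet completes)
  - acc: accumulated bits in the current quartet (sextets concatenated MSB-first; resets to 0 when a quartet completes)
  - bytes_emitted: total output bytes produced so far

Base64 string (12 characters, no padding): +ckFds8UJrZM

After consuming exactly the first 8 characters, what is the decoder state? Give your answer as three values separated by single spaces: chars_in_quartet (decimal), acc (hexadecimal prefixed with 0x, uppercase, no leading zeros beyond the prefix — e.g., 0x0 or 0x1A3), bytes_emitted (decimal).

After char 0 ('+'=62): chars_in_quartet=1 acc=0x3E bytes_emitted=0
After char 1 ('c'=28): chars_in_quartet=2 acc=0xF9C bytes_emitted=0
After char 2 ('k'=36): chars_in_quartet=3 acc=0x3E724 bytes_emitted=0
After char 3 ('F'=5): chars_in_quartet=4 acc=0xF9C905 -> emit F9 C9 05, reset; bytes_emitted=3
After char 4 ('d'=29): chars_in_quartet=1 acc=0x1D bytes_emitted=3
After char 5 ('s'=44): chars_in_quartet=2 acc=0x76C bytes_emitted=3
After char 6 ('8'=60): chars_in_quartet=3 acc=0x1DB3C bytes_emitted=3
After char 7 ('U'=20): chars_in_quartet=4 acc=0x76CF14 -> emit 76 CF 14, reset; bytes_emitted=6

Answer: 0 0x0 6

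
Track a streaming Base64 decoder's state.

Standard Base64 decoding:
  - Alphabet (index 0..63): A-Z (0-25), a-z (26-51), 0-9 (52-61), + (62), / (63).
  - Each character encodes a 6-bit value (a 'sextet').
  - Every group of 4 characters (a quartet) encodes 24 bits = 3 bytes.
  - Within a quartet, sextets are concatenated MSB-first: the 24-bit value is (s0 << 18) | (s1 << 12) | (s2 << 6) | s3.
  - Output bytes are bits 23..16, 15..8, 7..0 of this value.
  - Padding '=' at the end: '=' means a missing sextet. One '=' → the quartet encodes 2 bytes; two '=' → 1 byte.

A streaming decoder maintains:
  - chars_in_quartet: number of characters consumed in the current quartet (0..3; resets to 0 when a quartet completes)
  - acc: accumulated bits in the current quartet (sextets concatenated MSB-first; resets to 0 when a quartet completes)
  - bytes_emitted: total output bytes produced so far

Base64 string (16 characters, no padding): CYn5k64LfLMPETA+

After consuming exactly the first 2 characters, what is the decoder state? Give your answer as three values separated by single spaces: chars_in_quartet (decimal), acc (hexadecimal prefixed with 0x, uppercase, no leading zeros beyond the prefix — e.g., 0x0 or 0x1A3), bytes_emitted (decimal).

After char 0 ('C'=2): chars_in_quartet=1 acc=0x2 bytes_emitted=0
After char 1 ('Y'=24): chars_in_quartet=2 acc=0x98 bytes_emitted=0

Answer: 2 0x98 0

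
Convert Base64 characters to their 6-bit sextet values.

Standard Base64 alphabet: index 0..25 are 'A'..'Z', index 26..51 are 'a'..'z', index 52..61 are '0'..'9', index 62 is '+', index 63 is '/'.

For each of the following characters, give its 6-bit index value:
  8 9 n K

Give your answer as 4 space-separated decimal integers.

'8': 0..9 range, 52 + ord('8') − ord('0') = 60
'9': 0..9 range, 52 + ord('9') − ord('0') = 61
'n': a..z range, 26 + ord('n') − ord('a') = 39
'K': A..Z range, ord('K') − ord('A') = 10

Answer: 60 61 39 10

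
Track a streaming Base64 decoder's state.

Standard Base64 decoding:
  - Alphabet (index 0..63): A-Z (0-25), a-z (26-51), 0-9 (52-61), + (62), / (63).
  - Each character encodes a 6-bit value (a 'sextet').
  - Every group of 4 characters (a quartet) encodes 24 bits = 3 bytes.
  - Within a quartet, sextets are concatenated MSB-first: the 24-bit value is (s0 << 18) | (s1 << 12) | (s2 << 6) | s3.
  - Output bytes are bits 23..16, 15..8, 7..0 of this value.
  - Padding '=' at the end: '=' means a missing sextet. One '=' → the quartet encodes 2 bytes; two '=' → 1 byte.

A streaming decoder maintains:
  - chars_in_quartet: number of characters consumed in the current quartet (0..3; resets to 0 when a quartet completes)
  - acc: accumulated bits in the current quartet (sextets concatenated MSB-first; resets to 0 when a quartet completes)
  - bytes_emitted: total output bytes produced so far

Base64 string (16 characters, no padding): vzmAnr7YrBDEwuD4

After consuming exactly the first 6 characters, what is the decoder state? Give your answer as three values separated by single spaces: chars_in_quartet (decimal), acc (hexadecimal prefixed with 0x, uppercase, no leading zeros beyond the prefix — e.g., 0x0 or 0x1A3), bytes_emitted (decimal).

Answer: 2 0x9EB 3

Derivation:
After char 0 ('v'=47): chars_in_quartet=1 acc=0x2F bytes_emitted=0
After char 1 ('z'=51): chars_in_quartet=2 acc=0xBF3 bytes_emitted=0
After char 2 ('m'=38): chars_in_quartet=3 acc=0x2FCE6 bytes_emitted=0
After char 3 ('A'=0): chars_in_quartet=4 acc=0xBF3980 -> emit BF 39 80, reset; bytes_emitted=3
After char 4 ('n'=39): chars_in_quartet=1 acc=0x27 bytes_emitted=3
After char 5 ('r'=43): chars_in_quartet=2 acc=0x9EB bytes_emitted=3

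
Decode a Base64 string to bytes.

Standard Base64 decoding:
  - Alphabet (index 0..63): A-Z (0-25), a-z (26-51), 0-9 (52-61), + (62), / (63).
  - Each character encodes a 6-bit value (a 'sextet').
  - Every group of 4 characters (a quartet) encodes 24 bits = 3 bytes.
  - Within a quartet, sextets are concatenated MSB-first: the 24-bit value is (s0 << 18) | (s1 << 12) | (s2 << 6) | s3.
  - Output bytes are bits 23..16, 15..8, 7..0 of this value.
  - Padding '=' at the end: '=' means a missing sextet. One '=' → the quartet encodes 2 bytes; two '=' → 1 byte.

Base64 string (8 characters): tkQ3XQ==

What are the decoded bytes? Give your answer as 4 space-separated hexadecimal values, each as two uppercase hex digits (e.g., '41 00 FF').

After char 0 ('t'=45): chars_in_quartet=1 acc=0x2D bytes_emitted=0
After char 1 ('k'=36): chars_in_quartet=2 acc=0xB64 bytes_emitted=0
After char 2 ('Q'=16): chars_in_quartet=3 acc=0x2D910 bytes_emitted=0
After char 3 ('3'=55): chars_in_quartet=4 acc=0xB64437 -> emit B6 44 37, reset; bytes_emitted=3
After char 4 ('X'=23): chars_in_quartet=1 acc=0x17 bytes_emitted=3
After char 5 ('Q'=16): chars_in_quartet=2 acc=0x5D0 bytes_emitted=3
Padding '==': partial quartet acc=0x5D0 -> emit 5D; bytes_emitted=4

Answer: B6 44 37 5D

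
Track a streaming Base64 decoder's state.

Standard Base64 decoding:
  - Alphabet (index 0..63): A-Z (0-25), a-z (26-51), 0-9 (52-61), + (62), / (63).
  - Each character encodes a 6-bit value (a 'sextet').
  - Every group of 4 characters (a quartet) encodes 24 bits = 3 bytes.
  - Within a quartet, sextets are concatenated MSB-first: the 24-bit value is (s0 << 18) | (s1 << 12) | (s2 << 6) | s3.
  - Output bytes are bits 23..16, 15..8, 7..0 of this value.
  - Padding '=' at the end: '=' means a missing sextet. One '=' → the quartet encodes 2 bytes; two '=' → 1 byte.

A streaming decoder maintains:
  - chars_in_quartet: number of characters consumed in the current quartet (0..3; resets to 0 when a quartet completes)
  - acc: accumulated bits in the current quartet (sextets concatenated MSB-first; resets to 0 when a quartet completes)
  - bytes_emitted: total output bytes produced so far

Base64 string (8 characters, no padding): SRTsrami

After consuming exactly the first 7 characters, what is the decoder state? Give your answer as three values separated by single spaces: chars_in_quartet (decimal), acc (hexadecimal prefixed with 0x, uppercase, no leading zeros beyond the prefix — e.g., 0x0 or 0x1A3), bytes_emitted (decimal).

Answer: 3 0x2B6A6 3

Derivation:
After char 0 ('S'=18): chars_in_quartet=1 acc=0x12 bytes_emitted=0
After char 1 ('R'=17): chars_in_quartet=2 acc=0x491 bytes_emitted=0
After char 2 ('T'=19): chars_in_quartet=3 acc=0x12453 bytes_emitted=0
After char 3 ('s'=44): chars_in_quartet=4 acc=0x4914EC -> emit 49 14 EC, reset; bytes_emitted=3
After char 4 ('r'=43): chars_in_quartet=1 acc=0x2B bytes_emitted=3
After char 5 ('a'=26): chars_in_quartet=2 acc=0xADA bytes_emitted=3
After char 6 ('m'=38): chars_in_quartet=3 acc=0x2B6A6 bytes_emitted=3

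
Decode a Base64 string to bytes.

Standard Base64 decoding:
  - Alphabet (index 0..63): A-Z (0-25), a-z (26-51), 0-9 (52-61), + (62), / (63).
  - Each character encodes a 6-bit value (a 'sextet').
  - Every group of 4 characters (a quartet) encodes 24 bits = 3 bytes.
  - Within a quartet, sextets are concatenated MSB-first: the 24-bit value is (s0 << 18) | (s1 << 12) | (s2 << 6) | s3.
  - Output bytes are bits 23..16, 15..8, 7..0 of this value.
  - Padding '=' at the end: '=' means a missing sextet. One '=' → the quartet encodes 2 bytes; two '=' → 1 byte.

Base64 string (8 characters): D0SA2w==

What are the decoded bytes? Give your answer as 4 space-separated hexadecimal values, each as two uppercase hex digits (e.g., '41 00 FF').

Answer: 0F 44 80 DB

Derivation:
After char 0 ('D'=3): chars_in_quartet=1 acc=0x3 bytes_emitted=0
After char 1 ('0'=52): chars_in_quartet=2 acc=0xF4 bytes_emitted=0
After char 2 ('S'=18): chars_in_quartet=3 acc=0x3D12 bytes_emitted=0
After char 3 ('A'=0): chars_in_quartet=4 acc=0xF4480 -> emit 0F 44 80, reset; bytes_emitted=3
After char 4 ('2'=54): chars_in_quartet=1 acc=0x36 bytes_emitted=3
After char 5 ('w'=48): chars_in_quartet=2 acc=0xDB0 bytes_emitted=3
Padding '==': partial quartet acc=0xDB0 -> emit DB; bytes_emitted=4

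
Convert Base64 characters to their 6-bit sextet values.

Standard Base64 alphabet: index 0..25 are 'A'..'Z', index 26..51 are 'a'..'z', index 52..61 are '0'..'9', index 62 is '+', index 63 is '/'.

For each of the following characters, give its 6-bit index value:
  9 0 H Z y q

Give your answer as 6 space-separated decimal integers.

Answer: 61 52 7 25 50 42

Derivation:
'9': 0..9 range, 52 + ord('9') − ord('0') = 61
'0': 0..9 range, 52 + ord('0') − ord('0') = 52
'H': A..Z range, ord('H') − ord('A') = 7
'Z': A..Z range, ord('Z') − ord('A') = 25
'y': a..z range, 26 + ord('y') − ord('a') = 50
'q': a..z range, 26 + ord('q') − ord('a') = 42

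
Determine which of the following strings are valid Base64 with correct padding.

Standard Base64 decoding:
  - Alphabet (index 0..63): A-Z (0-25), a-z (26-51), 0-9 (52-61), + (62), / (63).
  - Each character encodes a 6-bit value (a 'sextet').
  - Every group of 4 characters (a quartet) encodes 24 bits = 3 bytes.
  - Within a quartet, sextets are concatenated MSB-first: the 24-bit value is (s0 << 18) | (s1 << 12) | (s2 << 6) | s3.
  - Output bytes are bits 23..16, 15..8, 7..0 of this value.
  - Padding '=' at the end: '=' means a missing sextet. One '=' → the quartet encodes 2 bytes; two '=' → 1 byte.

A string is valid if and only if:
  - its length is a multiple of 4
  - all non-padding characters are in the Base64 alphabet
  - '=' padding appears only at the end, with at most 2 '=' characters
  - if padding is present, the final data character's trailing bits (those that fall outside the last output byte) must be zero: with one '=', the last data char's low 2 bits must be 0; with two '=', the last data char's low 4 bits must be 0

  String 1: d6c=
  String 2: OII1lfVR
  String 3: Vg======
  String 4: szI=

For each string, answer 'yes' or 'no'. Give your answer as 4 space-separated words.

String 1: 'd6c=' → valid
String 2: 'OII1lfVR' → valid
String 3: 'Vg======' → invalid (6 pad chars (max 2))
String 4: 'szI=' → valid

Answer: yes yes no yes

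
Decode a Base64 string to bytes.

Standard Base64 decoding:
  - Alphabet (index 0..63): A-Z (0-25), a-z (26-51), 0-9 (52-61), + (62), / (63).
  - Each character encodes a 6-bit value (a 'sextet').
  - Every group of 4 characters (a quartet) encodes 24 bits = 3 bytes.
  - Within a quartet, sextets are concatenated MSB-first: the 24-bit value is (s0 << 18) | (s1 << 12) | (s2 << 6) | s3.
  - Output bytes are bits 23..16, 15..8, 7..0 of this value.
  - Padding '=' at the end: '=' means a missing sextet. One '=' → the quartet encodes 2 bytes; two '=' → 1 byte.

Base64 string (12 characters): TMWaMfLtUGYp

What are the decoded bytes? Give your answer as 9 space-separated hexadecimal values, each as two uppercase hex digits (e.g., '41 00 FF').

Answer: 4C C5 9A 31 F2 ED 50 66 29

Derivation:
After char 0 ('T'=19): chars_in_quartet=1 acc=0x13 bytes_emitted=0
After char 1 ('M'=12): chars_in_quartet=2 acc=0x4CC bytes_emitted=0
After char 2 ('W'=22): chars_in_quartet=3 acc=0x13316 bytes_emitted=0
After char 3 ('a'=26): chars_in_quartet=4 acc=0x4CC59A -> emit 4C C5 9A, reset; bytes_emitted=3
After char 4 ('M'=12): chars_in_quartet=1 acc=0xC bytes_emitted=3
After char 5 ('f'=31): chars_in_quartet=2 acc=0x31F bytes_emitted=3
After char 6 ('L'=11): chars_in_quartet=3 acc=0xC7CB bytes_emitted=3
After char 7 ('t'=45): chars_in_quartet=4 acc=0x31F2ED -> emit 31 F2 ED, reset; bytes_emitted=6
After char 8 ('U'=20): chars_in_quartet=1 acc=0x14 bytes_emitted=6
After char 9 ('G'=6): chars_in_quartet=2 acc=0x506 bytes_emitted=6
After char 10 ('Y'=24): chars_in_quartet=3 acc=0x14198 bytes_emitted=6
After char 11 ('p'=41): chars_in_quartet=4 acc=0x506629 -> emit 50 66 29, reset; bytes_emitted=9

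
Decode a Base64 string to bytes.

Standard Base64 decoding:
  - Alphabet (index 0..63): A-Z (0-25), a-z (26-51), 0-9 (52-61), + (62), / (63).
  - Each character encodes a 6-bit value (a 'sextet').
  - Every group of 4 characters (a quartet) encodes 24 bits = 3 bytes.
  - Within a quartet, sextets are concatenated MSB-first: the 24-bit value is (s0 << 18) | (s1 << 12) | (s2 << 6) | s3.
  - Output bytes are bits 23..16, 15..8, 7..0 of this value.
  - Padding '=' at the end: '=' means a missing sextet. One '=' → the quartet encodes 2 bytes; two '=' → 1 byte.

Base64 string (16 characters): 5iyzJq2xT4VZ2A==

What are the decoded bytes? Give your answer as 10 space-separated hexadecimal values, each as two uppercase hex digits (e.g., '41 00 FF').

Answer: E6 2C B3 26 AD B1 4F 85 59 D8

Derivation:
After char 0 ('5'=57): chars_in_quartet=1 acc=0x39 bytes_emitted=0
After char 1 ('i'=34): chars_in_quartet=2 acc=0xE62 bytes_emitted=0
After char 2 ('y'=50): chars_in_quartet=3 acc=0x398B2 bytes_emitted=0
After char 3 ('z'=51): chars_in_quartet=4 acc=0xE62CB3 -> emit E6 2C B3, reset; bytes_emitted=3
After char 4 ('J'=9): chars_in_quartet=1 acc=0x9 bytes_emitted=3
After char 5 ('q'=42): chars_in_quartet=2 acc=0x26A bytes_emitted=3
After char 6 ('2'=54): chars_in_quartet=3 acc=0x9AB6 bytes_emitted=3
After char 7 ('x'=49): chars_in_quartet=4 acc=0x26ADB1 -> emit 26 AD B1, reset; bytes_emitted=6
After char 8 ('T'=19): chars_in_quartet=1 acc=0x13 bytes_emitted=6
After char 9 ('4'=56): chars_in_quartet=2 acc=0x4F8 bytes_emitted=6
After char 10 ('V'=21): chars_in_quartet=3 acc=0x13E15 bytes_emitted=6
After char 11 ('Z'=25): chars_in_quartet=4 acc=0x4F8559 -> emit 4F 85 59, reset; bytes_emitted=9
After char 12 ('2'=54): chars_in_quartet=1 acc=0x36 bytes_emitted=9
After char 13 ('A'=0): chars_in_quartet=2 acc=0xD80 bytes_emitted=9
Padding '==': partial quartet acc=0xD80 -> emit D8; bytes_emitted=10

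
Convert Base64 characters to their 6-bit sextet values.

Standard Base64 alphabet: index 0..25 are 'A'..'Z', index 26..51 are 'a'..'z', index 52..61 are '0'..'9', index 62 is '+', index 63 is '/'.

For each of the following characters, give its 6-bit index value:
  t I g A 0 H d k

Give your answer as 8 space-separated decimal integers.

Answer: 45 8 32 0 52 7 29 36

Derivation:
't': a..z range, 26 + ord('t') − ord('a') = 45
'I': A..Z range, ord('I') − ord('A') = 8
'g': a..z range, 26 + ord('g') − ord('a') = 32
'A': A..Z range, ord('A') − ord('A') = 0
'0': 0..9 range, 52 + ord('0') − ord('0') = 52
'H': A..Z range, ord('H') − ord('A') = 7
'd': a..z range, 26 + ord('d') − ord('a') = 29
'k': a..z range, 26 + ord('k') − ord('a') = 36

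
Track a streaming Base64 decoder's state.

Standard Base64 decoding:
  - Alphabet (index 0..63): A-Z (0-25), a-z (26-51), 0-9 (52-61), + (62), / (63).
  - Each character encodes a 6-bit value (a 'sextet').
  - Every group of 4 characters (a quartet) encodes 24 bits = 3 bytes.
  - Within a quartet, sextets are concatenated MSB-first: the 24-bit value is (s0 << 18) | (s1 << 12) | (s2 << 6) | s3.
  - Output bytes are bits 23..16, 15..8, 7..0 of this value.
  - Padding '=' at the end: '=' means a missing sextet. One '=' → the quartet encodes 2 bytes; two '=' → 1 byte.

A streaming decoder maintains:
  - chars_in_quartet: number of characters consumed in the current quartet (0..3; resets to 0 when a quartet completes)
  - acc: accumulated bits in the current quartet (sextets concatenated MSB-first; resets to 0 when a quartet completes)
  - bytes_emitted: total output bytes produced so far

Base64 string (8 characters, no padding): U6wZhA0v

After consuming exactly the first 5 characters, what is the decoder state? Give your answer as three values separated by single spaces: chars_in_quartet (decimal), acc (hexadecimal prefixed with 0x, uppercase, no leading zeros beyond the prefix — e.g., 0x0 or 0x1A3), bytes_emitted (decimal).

After char 0 ('U'=20): chars_in_quartet=1 acc=0x14 bytes_emitted=0
After char 1 ('6'=58): chars_in_quartet=2 acc=0x53A bytes_emitted=0
After char 2 ('w'=48): chars_in_quartet=3 acc=0x14EB0 bytes_emitted=0
After char 3 ('Z'=25): chars_in_quartet=4 acc=0x53AC19 -> emit 53 AC 19, reset; bytes_emitted=3
After char 4 ('h'=33): chars_in_quartet=1 acc=0x21 bytes_emitted=3

Answer: 1 0x21 3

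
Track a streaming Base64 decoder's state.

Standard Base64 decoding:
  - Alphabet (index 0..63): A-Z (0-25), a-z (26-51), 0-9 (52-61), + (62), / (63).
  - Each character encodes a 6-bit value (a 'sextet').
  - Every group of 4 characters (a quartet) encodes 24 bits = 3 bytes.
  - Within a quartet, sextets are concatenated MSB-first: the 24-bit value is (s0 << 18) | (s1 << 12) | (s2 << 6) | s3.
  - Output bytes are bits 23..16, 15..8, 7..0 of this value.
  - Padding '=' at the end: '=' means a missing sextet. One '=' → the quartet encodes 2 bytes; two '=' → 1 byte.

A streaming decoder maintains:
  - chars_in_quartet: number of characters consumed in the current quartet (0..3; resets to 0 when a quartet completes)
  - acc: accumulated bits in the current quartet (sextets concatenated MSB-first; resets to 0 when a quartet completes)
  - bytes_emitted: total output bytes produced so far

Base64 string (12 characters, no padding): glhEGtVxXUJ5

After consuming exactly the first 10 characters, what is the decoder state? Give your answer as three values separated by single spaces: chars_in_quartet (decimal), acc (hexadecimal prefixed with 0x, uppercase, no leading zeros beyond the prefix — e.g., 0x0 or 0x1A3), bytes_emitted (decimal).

Answer: 2 0x5D4 6

Derivation:
After char 0 ('g'=32): chars_in_quartet=1 acc=0x20 bytes_emitted=0
After char 1 ('l'=37): chars_in_quartet=2 acc=0x825 bytes_emitted=0
After char 2 ('h'=33): chars_in_quartet=3 acc=0x20961 bytes_emitted=0
After char 3 ('E'=4): chars_in_quartet=4 acc=0x825844 -> emit 82 58 44, reset; bytes_emitted=3
After char 4 ('G'=6): chars_in_quartet=1 acc=0x6 bytes_emitted=3
After char 5 ('t'=45): chars_in_quartet=2 acc=0x1AD bytes_emitted=3
After char 6 ('V'=21): chars_in_quartet=3 acc=0x6B55 bytes_emitted=3
After char 7 ('x'=49): chars_in_quartet=4 acc=0x1AD571 -> emit 1A D5 71, reset; bytes_emitted=6
After char 8 ('X'=23): chars_in_quartet=1 acc=0x17 bytes_emitted=6
After char 9 ('U'=20): chars_in_quartet=2 acc=0x5D4 bytes_emitted=6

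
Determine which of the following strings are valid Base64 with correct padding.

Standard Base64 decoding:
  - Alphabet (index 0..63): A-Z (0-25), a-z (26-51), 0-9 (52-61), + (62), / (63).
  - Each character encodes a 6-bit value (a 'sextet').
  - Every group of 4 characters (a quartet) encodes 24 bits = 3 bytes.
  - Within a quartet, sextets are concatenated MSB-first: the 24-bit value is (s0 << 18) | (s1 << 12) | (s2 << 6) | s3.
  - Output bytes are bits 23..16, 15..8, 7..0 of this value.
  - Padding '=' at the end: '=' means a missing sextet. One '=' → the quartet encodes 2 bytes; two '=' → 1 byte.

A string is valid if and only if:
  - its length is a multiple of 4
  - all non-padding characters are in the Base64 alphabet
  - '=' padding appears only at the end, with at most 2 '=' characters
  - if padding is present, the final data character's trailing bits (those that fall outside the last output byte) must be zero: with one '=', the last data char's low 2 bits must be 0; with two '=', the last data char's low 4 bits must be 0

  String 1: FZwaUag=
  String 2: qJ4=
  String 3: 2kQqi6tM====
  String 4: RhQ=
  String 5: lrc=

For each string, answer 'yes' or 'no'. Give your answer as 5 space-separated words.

String 1: 'FZwaUag=' → valid
String 2: 'qJ4=' → valid
String 3: '2kQqi6tM====' → invalid (4 pad chars (max 2))
String 4: 'RhQ=' → valid
String 5: 'lrc=' → valid

Answer: yes yes no yes yes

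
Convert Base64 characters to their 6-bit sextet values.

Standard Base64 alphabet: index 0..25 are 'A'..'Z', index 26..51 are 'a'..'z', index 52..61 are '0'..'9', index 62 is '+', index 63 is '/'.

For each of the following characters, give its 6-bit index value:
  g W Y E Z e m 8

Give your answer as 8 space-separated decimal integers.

'g': a..z range, 26 + ord('g') − ord('a') = 32
'W': A..Z range, ord('W') − ord('A') = 22
'Y': A..Z range, ord('Y') − ord('A') = 24
'E': A..Z range, ord('E') − ord('A') = 4
'Z': A..Z range, ord('Z') − ord('A') = 25
'e': a..z range, 26 + ord('e') − ord('a') = 30
'm': a..z range, 26 + ord('m') − ord('a') = 38
'8': 0..9 range, 52 + ord('8') − ord('0') = 60

Answer: 32 22 24 4 25 30 38 60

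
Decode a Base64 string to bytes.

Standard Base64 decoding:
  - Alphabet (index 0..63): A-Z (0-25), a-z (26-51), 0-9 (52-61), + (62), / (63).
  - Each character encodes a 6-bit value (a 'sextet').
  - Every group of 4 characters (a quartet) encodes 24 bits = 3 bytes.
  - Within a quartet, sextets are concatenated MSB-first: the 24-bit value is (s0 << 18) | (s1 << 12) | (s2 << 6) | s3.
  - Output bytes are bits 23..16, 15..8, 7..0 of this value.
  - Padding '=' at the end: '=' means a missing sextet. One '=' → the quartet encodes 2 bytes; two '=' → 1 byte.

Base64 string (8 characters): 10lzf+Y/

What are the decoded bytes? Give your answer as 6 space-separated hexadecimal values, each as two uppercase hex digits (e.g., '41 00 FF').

Answer: D7 49 73 7F E6 3F

Derivation:
After char 0 ('1'=53): chars_in_quartet=1 acc=0x35 bytes_emitted=0
After char 1 ('0'=52): chars_in_quartet=2 acc=0xD74 bytes_emitted=0
After char 2 ('l'=37): chars_in_quartet=3 acc=0x35D25 bytes_emitted=0
After char 3 ('z'=51): chars_in_quartet=4 acc=0xD74973 -> emit D7 49 73, reset; bytes_emitted=3
After char 4 ('f'=31): chars_in_quartet=1 acc=0x1F bytes_emitted=3
After char 5 ('+'=62): chars_in_quartet=2 acc=0x7FE bytes_emitted=3
After char 6 ('Y'=24): chars_in_quartet=3 acc=0x1FF98 bytes_emitted=3
After char 7 ('/'=63): chars_in_quartet=4 acc=0x7FE63F -> emit 7F E6 3F, reset; bytes_emitted=6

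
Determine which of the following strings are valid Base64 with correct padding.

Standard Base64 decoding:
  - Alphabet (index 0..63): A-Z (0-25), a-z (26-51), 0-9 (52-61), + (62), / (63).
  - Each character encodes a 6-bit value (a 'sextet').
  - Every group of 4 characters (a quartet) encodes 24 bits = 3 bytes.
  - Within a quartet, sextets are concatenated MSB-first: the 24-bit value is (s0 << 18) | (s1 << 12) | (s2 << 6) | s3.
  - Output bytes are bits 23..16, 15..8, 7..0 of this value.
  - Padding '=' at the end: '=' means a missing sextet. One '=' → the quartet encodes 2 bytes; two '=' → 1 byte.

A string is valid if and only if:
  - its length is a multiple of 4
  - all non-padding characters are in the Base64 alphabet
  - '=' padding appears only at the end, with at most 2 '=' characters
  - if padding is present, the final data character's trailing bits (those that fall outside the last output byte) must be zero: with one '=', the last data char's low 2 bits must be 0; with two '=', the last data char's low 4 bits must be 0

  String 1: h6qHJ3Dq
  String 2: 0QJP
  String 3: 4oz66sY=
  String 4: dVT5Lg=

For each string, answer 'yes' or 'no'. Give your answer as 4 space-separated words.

String 1: 'h6qHJ3Dq' → valid
String 2: '0QJP' → valid
String 3: '4oz66sY=' → valid
String 4: 'dVT5Lg=' → invalid (len=7 not mult of 4)

Answer: yes yes yes no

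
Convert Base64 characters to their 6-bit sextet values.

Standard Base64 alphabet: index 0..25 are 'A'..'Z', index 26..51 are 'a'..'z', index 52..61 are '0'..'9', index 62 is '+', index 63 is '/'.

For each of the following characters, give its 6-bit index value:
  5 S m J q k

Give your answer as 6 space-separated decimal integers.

Answer: 57 18 38 9 42 36

Derivation:
'5': 0..9 range, 52 + ord('5') − ord('0') = 57
'S': A..Z range, ord('S') − ord('A') = 18
'm': a..z range, 26 + ord('m') − ord('a') = 38
'J': A..Z range, ord('J') − ord('A') = 9
'q': a..z range, 26 + ord('q') − ord('a') = 42
'k': a..z range, 26 + ord('k') − ord('a') = 36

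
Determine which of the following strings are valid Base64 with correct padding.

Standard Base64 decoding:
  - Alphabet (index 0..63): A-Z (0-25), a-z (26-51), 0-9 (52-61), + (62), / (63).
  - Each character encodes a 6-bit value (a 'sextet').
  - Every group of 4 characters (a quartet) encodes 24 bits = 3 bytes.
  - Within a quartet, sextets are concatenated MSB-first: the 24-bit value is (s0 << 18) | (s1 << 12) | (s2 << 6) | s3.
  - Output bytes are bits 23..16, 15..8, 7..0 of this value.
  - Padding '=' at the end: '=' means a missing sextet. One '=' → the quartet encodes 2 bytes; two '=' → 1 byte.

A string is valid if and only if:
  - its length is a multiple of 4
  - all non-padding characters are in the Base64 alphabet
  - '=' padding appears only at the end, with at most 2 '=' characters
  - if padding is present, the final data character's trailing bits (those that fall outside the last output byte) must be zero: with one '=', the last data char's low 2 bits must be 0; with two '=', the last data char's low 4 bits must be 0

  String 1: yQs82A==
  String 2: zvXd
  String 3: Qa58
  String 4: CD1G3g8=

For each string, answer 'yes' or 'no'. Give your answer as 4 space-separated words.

String 1: 'yQs82A==' → valid
String 2: 'zvXd' → valid
String 3: 'Qa58' → valid
String 4: 'CD1G3g8=' → valid

Answer: yes yes yes yes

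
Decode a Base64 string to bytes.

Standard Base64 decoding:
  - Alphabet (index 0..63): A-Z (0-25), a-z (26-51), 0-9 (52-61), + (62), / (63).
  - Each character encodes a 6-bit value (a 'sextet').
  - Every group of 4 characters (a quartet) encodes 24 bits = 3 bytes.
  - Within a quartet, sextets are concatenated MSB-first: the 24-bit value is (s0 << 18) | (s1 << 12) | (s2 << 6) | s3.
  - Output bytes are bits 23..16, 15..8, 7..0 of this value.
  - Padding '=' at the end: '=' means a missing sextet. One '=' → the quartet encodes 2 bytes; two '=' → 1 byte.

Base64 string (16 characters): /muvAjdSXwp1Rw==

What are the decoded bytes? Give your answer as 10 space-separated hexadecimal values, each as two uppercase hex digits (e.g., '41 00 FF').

Answer: FE 6B AF 02 37 52 5F 0A 75 47

Derivation:
After char 0 ('/'=63): chars_in_quartet=1 acc=0x3F bytes_emitted=0
After char 1 ('m'=38): chars_in_quartet=2 acc=0xFE6 bytes_emitted=0
After char 2 ('u'=46): chars_in_quartet=3 acc=0x3F9AE bytes_emitted=0
After char 3 ('v'=47): chars_in_quartet=4 acc=0xFE6BAF -> emit FE 6B AF, reset; bytes_emitted=3
After char 4 ('A'=0): chars_in_quartet=1 acc=0x0 bytes_emitted=3
After char 5 ('j'=35): chars_in_quartet=2 acc=0x23 bytes_emitted=3
After char 6 ('d'=29): chars_in_quartet=3 acc=0x8DD bytes_emitted=3
After char 7 ('S'=18): chars_in_quartet=4 acc=0x23752 -> emit 02 37 52, reset; bytes_emitted=6
After char 8 ('X'=23): chars_in_quartet=1 acc=0x17 bytes_emitted=6
After char 9 ('w'=48): chars_in_quartet=2 acc=0x5F0 bytes_emitted=6
After char 10 ('p'=41): chars_in_quartet=3 acc=0x17C29 bytes_emitted=6
After char 11 ('1'=53): chars_in_quartet=4 acc=0x5F0A75 -> emit 5F 0A 75, reset; bytes_emitted=9
After char 12 ('R'=17): chars_in_quartet=1 acc=0x11 bytes_emitted=9
After char 13 ('w'=48): chars_in_quartet=2 acc=0x470 bytes_emitted=9
Padding '==': partial quartet acc=0x470 -> emit 47; bytes_emitted=10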